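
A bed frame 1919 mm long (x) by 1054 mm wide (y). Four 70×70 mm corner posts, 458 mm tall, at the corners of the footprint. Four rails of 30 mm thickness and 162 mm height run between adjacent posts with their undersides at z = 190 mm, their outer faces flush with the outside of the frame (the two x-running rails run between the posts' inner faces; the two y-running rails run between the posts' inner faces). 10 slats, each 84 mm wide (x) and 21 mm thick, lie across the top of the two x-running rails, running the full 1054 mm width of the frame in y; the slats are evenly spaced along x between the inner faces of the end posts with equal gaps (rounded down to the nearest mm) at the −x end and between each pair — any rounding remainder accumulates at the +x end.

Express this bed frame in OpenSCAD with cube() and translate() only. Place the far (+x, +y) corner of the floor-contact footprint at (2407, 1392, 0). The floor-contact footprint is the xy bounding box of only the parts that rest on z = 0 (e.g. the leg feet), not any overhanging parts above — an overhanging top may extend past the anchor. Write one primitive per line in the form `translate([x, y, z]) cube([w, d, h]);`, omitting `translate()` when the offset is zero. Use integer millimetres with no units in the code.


translate([488, 338, 0]) cube([70, 70, 458]);
translate([488, 1322, 0]) cube([70, 70, 458]);
translate([2337, 338, 0]) cube([70, 70, 458]);
translate([2337, 1322, 0]) cube([70, 70, 458]);
translate([558, 338, 190]) cube([1779, 30, 162]);
translate([558, 1362, 190]) cube([1779, 30, 162]);
translate([488, 408, 190]) cube([30, 914, 162]);
translate([2377, 408, 190]) cube([30, 914, 162]);
translate([643, 338, 352]) cube([84, 1054, 21]);
translate([812, 338, 352]) cube([84, 1054, 21]);
translate([981, 338, 352]) cube([84, 1054, 21]);
translate([1150, 338, 352]) cube([84, 1054, 21]);
translate([1319, 338, 352]) cube([84, 1054, 21]);
translate([1488, 338, 352]) cube([84, 1054, 21]);
translate([1657, 338, 352]) cube([84, 1054, 21]);
translate([1826, 338, 352]) cube([84, 1054, 21]);
translate([1995, 338, 352]) cube([84, 1054, 21]);
translate([2164, 338, 352]) cube([84, 1054, 21]);


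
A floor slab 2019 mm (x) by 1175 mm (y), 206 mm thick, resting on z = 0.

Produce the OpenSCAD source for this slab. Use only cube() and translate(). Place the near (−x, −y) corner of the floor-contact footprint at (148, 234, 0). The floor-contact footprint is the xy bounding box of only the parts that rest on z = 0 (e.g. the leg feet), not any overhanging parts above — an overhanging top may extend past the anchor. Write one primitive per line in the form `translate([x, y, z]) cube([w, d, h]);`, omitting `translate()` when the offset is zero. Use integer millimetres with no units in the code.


translate([148, 234, 0]) cube([2019, 1175, 206]);


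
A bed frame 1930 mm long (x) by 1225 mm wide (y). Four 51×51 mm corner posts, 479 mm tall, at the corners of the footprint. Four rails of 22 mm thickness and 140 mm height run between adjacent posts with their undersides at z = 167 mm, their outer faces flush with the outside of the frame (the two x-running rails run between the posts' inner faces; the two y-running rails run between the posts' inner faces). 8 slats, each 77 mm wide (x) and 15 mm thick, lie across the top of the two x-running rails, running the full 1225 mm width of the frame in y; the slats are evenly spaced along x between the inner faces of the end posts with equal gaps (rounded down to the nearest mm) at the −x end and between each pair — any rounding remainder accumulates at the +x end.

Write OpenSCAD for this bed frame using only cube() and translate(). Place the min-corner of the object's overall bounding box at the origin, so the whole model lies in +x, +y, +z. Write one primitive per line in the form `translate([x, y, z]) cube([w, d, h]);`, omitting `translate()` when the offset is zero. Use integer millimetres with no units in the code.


cube([51, 51, 479]);
translate([0, 1174, 0]) cube([51, 51, 479]);
translate([1879, 0, 0]) cube([51, 51, 479]);
translate([1879, 1174, 0]) cube([51, 51, 479]);
translate([51, 0, 167]) cube([1828, 22, 140]);
translate([51, 1203, 167]) cube([1828, 22, 140]);
translate([0, 51, 167]) cube([22, 1123, 140]);
translate([1908, 51, 167]) cube([22, 1123, 140]);
translate([185, 0, 307]) cube([77, 1225, 15]);
translate([396, 0, 307]) cube([77, 1225, 15]);
translate([607, 0, 307]) cube([77, 1225, 15]);
translate([818, 0, 307]) cube([77, 1225, 15]);
translate([1029, 0, 307]) cube([77, 1225, 15]);
translate([1240, 0, 307]) cube([77, 1225, 15]);
translate([1451, 0, 307]) cube([77, 1225, 15]);
translate([1662, 0, 307]) cube([77, 1225, 15]);


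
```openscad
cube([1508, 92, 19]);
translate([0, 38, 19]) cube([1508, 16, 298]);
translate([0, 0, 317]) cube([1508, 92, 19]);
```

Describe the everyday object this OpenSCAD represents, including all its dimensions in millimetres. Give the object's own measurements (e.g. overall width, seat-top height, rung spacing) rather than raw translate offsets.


An I-beam lying along x, 1508 mm long. Overall section height 336 mm. Two flanges 92 mm wide (y) and 19 mm thick, one on the floor and one at the top; a web 16 mm thick runs between them, centred on the flange width.


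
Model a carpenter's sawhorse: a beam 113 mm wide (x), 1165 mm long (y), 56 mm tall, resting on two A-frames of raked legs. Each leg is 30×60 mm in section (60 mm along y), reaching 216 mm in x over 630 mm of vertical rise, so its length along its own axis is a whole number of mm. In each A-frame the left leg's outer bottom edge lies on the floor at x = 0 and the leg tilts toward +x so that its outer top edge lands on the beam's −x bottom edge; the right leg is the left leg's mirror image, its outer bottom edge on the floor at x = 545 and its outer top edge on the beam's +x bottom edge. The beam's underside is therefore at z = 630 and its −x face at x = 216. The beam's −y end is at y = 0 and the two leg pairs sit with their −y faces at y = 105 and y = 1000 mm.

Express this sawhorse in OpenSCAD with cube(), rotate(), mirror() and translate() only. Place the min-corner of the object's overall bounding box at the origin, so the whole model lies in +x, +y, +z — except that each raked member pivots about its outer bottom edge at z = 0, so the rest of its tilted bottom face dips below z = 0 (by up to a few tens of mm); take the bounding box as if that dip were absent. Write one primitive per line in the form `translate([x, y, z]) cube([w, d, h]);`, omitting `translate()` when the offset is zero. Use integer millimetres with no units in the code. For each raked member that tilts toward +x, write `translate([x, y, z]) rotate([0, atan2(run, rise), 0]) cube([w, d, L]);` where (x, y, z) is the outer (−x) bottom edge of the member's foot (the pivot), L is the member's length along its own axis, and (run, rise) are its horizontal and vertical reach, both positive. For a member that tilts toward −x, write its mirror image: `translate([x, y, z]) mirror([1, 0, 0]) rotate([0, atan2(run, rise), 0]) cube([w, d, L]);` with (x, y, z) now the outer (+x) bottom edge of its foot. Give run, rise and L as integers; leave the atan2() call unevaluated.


translate([216, 0, 630]) cube([113, 1165, 56]);
translate([0, 105, 0]) rotate([0, atan2(216, 630), 0]) cube([30, 60, 666]);
translate([545, 105, 0]) mirror([1, 0, 0]) rotate([0, atan2(216, 630), 0]) cube([30, 60, 666]);
translate([0, 1000, 0]) rotate([0, atan2(216, 630), 0]) cube([30, 60, 666]);
translate([545, 1000, 0]) mirror([1, 0, 0]) rotate([0, atan2(216, 630), 0]) cube([30, 60, 666]);


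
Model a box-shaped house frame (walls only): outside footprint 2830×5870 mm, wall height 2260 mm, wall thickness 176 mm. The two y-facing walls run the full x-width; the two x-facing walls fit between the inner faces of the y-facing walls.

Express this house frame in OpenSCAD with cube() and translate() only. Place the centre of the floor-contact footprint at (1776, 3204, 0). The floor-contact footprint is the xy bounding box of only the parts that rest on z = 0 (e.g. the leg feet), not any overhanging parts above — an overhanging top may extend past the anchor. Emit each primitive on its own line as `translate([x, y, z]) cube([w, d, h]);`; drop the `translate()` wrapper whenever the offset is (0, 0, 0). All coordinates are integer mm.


translate([361, 269, 0]) cube([2830, 176, 2260]);
translate([361, 5963, 0]) cube([2830, 176, 2260]);
translate([361, 445, 0]) cube([176, 5518, 2260]);
translate([3015, 445, 0]) cube([176, 5518, 2260]);


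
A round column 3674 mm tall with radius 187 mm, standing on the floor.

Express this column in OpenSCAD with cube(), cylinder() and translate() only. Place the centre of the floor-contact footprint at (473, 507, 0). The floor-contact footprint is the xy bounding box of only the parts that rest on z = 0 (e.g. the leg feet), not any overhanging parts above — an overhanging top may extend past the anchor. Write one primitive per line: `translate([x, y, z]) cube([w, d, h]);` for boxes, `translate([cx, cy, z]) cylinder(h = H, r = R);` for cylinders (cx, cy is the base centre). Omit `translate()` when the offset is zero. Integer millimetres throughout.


translate([473, 507, 0]) cylinder(h = 3674, r = 187);


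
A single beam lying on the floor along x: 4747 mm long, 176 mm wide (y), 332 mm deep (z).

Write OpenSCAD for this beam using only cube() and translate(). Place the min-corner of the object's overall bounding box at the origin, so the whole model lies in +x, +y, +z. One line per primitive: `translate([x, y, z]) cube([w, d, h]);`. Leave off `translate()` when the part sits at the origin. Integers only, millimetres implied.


cube([4747, 176, 332]);


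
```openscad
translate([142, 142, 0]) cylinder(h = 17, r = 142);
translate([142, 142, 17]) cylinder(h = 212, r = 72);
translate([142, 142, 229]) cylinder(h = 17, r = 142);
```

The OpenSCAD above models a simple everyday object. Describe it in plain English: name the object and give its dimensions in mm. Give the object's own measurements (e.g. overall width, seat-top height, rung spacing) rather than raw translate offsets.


A spool: two coaxial disc flanges of radius 142 mm and thickness 17 mm, joined by a core cylinder of radius 72 mm and height 212 mm. The lower flange rests on z = 0 and the three cylinders share a vertical axis.


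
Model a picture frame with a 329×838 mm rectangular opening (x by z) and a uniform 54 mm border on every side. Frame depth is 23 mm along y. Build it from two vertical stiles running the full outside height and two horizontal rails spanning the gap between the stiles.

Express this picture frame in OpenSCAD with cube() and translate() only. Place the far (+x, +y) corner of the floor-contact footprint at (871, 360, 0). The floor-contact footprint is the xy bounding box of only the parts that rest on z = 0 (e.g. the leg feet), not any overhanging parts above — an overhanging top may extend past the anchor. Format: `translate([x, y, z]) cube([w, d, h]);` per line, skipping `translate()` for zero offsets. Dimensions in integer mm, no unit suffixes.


translate([434, 337, 0]) cube([54, 23, 946]);
translate([817, 337, 0]) cube([54, 23, 946]);
translate([488, 337, 0]) cube([329, 23, 54]);
translate([488, 337, 892]) cube([329, 23, 54]);


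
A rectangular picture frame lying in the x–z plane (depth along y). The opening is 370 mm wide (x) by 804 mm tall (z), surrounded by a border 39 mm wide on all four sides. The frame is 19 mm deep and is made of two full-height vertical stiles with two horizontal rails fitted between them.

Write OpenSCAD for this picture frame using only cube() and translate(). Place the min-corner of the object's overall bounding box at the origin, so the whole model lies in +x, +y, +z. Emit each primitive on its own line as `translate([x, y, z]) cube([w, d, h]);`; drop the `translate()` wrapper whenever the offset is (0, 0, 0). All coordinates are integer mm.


cube([39, 19, 882]);
translate([409, 0, 0]) cube([39, 19, 882]);
translate([39, 0, 0]) cube([370, 19, 39]);
translate([39, 0, 843]) cube([370, 19, 39]);


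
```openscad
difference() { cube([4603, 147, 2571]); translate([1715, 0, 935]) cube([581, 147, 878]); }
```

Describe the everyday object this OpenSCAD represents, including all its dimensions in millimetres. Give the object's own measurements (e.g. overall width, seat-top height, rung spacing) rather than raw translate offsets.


A wall 4603 mm long (x), 147 mm thick (y), 2571 mm tall, with a rectangular window opening cut through it. The opening is 581 mm wide and 878 mm tall; its sill is at z = 935 mm and its near (−x) edge is 1715 mm from the wall's −x end. The opening passes through the full wall thickness.


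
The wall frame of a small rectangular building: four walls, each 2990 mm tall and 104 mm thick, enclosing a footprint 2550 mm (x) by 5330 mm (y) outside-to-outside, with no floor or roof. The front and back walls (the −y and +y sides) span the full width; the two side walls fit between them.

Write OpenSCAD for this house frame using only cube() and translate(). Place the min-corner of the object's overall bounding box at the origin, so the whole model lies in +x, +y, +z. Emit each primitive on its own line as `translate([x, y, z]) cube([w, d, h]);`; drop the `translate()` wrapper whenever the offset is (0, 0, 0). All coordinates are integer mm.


cube([2550, 104, 2990]);
translate([0, 5226, 0]) cube([2550, 104, 2990]);
translate([0, 104, 0]) cube([104, 5122, 2990]);
translate([2446, 104, 0]) cube([104, 5122, 2990]);


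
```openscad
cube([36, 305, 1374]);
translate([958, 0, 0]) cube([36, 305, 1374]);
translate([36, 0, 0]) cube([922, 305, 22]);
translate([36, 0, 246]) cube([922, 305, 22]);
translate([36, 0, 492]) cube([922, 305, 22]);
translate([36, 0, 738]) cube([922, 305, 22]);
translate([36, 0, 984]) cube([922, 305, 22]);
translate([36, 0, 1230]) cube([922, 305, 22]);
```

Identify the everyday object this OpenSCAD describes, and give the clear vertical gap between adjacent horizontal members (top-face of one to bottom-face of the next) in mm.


A bookshelf. The clear shelf gap is 224 mm.

Two tall side panels with 6 horizontal boards between them — a bookshelf. The first two shelf undersides are at z = 0 and z = 246; with shelf thickness 22, the clear gap is 246 − 0 − 22 = 224 mm.


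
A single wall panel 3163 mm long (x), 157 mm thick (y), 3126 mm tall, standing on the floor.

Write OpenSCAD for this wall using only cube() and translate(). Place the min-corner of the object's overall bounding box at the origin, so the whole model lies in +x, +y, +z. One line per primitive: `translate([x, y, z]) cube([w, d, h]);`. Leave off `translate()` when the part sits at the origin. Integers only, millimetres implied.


cube([3163, 157, 3126]);


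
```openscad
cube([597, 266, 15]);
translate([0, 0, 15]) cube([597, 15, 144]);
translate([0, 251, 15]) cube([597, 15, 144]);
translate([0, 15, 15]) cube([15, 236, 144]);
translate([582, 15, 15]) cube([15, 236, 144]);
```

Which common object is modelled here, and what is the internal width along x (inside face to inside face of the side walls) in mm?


An open box. The internal width is 567 mm.

A 597×266 base slab with four walls standing on it — an open box. The base is 597 mm wide and the walls are 15 mm thick, so the internal width is 597 − 2 × 15 = 567 mm.


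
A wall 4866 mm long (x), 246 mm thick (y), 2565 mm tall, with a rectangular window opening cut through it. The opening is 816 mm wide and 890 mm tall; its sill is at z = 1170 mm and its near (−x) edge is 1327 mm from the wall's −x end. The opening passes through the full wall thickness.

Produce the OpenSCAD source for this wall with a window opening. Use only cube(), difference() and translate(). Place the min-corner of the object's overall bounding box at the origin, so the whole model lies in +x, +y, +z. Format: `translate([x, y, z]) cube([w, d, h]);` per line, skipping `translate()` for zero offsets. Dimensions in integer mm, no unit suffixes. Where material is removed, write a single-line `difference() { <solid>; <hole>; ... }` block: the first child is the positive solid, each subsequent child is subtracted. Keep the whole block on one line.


difference() { cube([4866, 246, 2565]); translate([1327, 0, 1170]) cube([816, 246, 890]); }


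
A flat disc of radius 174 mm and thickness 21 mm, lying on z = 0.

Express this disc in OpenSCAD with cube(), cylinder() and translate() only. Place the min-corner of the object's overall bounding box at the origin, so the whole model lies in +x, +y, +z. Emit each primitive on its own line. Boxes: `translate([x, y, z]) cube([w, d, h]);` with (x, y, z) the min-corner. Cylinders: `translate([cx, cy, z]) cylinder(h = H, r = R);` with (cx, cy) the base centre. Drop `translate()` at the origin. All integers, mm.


translate([174, 174, 0]) cylinder(h = 21, r = 174);


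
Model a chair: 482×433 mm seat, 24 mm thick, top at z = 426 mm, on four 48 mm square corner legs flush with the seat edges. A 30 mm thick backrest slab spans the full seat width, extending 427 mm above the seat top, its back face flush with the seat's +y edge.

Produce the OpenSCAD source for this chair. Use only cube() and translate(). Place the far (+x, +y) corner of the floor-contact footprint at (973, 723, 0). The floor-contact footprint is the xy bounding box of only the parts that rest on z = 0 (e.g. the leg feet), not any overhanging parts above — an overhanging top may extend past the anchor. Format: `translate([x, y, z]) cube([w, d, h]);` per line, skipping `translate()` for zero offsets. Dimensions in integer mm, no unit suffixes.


translate([491, 290, 402]) cube([482, 433, 24]);
translate([491, 290, 0]) cube([48, 48, 402]);
translate([925, 290, 0]) cube([48, 48, 402]);
translate([491, 675, 0]) cube([48, 48, 402]);
translate([925, 675, 0]) cube([48, 48, 402]);
translate([491, 693, 426]) cube([482, 30, 427]);


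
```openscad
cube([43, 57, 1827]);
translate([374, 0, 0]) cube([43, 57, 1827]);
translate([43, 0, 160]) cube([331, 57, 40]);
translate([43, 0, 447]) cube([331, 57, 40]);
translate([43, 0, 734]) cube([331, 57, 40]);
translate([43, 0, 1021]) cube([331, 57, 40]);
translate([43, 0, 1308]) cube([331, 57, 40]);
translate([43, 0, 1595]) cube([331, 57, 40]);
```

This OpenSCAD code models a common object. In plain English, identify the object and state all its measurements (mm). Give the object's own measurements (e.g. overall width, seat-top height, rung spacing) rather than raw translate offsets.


A straight ladder. Two 43×57 mm vertical rails, 1827 mm tall, stand 417 mm apart (outside-to-outside) with their front faces coplanar on the −y side. 6 rungs, each 57 mm deep and 40 mm tall, span between the inner faces of the rails, front faces flush with the rails. The lowest rung's underside is at z = 160 mm and rungs are spaced 287 mm apart (underside to underside).


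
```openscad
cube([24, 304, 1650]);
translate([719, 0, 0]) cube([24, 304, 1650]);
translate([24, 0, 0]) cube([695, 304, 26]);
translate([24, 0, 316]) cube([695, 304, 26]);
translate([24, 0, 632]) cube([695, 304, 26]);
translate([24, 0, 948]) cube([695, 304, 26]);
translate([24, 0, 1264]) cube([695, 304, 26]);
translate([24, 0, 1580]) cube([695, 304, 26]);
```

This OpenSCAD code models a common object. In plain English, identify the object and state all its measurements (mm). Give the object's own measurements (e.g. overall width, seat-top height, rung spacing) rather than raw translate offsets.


An open bookshelf. Two side panels, each 24 mm thick, 304 mm deep and 1650 mm tall, stand 743 mm apart (outside-to-outside). Between them sit 6 shelves, each 26 mm thick and 304 mm deep, spanning the full gap between the sides. The bottom shelf rests on the floor (its underside at z = 0) and the clear gap between one shelf's top and the next shelf's underside is 290 mm.


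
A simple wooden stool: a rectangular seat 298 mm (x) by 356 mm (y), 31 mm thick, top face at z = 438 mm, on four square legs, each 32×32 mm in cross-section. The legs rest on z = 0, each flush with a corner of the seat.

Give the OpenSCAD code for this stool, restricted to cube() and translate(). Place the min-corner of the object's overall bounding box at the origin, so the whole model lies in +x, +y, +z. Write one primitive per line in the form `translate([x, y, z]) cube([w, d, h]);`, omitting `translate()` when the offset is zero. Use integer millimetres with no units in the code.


translate([0, 0, 407]) cube([298, 356, 31]);
cube([32, 32, 407]);
translate([266, 0, 0]) cube([32, 32, 407]);
translate([0, 324, 0]) cube([32, 32, 407]);
translate([266, 324, 0]) cube([32, 32, 407]);


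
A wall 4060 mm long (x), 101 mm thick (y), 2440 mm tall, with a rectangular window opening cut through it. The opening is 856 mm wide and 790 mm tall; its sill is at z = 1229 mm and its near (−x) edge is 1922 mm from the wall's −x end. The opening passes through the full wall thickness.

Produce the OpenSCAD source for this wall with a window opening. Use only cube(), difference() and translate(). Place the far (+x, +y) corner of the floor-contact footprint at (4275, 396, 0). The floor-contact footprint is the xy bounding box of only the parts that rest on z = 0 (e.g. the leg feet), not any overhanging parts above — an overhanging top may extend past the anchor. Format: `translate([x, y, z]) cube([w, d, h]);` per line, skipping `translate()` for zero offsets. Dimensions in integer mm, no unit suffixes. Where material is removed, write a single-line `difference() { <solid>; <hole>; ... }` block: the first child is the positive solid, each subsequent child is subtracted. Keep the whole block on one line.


difference() { translate([215, 295, 0]) cube([4060, 101, 2440]); translate([2137, 295, 1229]) cube([856, 101, 790]); }


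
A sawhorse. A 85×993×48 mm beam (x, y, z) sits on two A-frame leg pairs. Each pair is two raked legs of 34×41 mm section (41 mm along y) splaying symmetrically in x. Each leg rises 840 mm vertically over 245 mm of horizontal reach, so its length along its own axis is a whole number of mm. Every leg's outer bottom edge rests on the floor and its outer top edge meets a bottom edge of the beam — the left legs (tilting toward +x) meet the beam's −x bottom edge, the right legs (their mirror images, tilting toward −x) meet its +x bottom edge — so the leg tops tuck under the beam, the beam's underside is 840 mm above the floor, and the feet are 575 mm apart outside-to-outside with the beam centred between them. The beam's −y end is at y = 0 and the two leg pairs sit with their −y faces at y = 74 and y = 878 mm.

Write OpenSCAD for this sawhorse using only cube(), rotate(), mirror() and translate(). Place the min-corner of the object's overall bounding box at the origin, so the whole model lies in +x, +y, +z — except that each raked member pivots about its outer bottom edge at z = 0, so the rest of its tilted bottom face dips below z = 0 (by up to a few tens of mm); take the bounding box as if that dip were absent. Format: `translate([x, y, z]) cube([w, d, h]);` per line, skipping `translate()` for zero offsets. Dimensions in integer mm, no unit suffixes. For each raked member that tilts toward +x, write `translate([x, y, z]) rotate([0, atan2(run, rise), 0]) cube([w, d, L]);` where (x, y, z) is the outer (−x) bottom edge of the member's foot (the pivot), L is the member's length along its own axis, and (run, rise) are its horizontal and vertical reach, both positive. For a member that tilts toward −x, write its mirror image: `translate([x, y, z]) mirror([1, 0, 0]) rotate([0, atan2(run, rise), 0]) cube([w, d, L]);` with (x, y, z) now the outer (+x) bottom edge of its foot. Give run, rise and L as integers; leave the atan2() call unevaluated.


translate([245, 0, 840]) cube([85, 993, 48]);
translate([0, 74, 0]) rotate([0, atan2(245, 840), 0]) cube([34, 41, 875]);
translate([575, 74, 0]) mirror([1, 0, 0]) rotate([0, atan2(245, 840), 0]) cube([34, 41, 875]);
translate([0, 878, 0]) rotate([0, atan2(245, 840), 0]) cube([34, 41, 875]);
translate([575, 878, 0]) mirror([1, 0, 0]) rotate([0, atan2(245, 840), 0]) cube([34, 41, 875]);


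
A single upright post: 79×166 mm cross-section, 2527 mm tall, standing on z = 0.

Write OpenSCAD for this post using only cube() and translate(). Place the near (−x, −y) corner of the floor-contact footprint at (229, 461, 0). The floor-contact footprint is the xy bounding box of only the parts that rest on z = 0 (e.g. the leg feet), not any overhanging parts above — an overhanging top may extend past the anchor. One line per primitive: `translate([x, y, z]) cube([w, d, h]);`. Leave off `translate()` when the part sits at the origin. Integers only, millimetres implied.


translate([229, 461, 0]) cube([79, 166, 2527]);


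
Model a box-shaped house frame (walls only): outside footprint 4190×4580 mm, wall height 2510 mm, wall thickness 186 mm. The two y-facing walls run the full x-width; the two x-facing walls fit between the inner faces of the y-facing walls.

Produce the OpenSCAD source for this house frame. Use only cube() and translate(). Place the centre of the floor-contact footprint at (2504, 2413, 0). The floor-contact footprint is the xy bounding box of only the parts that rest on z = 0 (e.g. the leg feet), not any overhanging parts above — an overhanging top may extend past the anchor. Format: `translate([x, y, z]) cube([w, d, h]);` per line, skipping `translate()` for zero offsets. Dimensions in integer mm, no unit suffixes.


translate([409, 123, 0]) cube([4190, 186, 2510]);
translate([409, 4517, 0]) cube([4190, 186, 2510]);
translate([409, 309, 0]) cube([186, 4208, 2510]);
translate([4413, 309, 0]) cube([186, 4208, 2510]);


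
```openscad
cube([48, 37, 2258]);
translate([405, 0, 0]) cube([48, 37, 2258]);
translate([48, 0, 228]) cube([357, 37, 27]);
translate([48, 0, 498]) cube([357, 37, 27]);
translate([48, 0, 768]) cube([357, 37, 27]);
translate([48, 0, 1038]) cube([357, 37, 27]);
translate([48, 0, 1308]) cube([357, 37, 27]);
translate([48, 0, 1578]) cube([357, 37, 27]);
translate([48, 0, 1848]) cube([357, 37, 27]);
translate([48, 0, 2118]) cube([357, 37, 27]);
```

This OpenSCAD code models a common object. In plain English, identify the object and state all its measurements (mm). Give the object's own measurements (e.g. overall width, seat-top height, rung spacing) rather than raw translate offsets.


A straight ladder. Two 48×37 mm vertical rails, 2258 mm tall, stand 453 mm apart (outside-to-outside) with their front faces coplanar on the −y side. 8 rungs, each 37 mm deep and 27 mm tall, span between the inner faces of the rails, front faces flush with the rails. The lowest rung's underside is at z = 228 mm and rungs are spaced 270 mm apart (underside to underside).


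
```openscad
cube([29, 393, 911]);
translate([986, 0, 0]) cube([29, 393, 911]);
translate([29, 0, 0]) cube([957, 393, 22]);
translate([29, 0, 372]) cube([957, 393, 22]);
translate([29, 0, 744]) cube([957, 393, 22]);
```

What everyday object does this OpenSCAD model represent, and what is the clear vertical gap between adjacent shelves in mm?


A bookshelf. The clear shelf gap is 350 mm.

Two tall side panels with 3 horizontal boards between them — a bookshelf. The first two shelf undersides are at z = 0 and z = 372; with shelf thickness 22, the clear gap is 372 − 0 − 22 = 350 mm.


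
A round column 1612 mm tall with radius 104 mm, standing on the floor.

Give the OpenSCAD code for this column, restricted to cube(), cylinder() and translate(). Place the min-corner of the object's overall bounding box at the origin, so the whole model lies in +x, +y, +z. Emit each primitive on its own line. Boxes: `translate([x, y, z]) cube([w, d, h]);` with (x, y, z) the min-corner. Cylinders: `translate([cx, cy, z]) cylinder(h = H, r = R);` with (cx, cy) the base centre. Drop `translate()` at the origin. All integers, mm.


translate([104, 104, 0]) cylinder(h = 1612, r = 104);


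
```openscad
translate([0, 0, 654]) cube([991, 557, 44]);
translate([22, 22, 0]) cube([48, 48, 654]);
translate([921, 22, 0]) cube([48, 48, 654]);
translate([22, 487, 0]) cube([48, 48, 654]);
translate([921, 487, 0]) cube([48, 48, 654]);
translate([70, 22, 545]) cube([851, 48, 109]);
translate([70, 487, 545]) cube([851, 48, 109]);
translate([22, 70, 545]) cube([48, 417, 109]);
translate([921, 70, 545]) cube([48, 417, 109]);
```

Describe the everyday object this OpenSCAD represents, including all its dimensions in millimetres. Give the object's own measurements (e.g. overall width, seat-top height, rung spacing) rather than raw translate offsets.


A rectangular dining table. The top is 991×557×44 mm with its upper surface at z = 698 mm. It stands on four 48×48 mm square legs, each inset 22 mm from the nearest pair of top edges, running from the floor to the underside of the top. Four apron rails, 48 mm thick and 109 mm tall, run between adjacent legs with their top edges flush with the underside of the top and their outer faces flush with the legs' outer faces.


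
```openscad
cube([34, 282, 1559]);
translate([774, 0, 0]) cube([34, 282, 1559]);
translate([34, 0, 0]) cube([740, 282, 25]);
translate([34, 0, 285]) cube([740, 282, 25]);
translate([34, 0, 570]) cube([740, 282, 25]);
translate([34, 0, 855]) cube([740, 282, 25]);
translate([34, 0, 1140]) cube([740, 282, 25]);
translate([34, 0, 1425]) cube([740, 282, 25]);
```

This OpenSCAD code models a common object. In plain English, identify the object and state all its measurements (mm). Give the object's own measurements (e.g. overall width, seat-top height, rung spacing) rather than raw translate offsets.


An open bookshelf. Two side panels, each 34 mm thick, 282 mm deep and 1559 mm tall, stand 808 mm apart (outside-to-outside). Between them sit 6 shelves, each 25 mm thick and 282 mm deep, spanning the full gap between the sides. The bottom shelf rests on the floor (its underside at z = 0) and the clear gap between one shelf's top and the next shelf's underside is 260 mm.


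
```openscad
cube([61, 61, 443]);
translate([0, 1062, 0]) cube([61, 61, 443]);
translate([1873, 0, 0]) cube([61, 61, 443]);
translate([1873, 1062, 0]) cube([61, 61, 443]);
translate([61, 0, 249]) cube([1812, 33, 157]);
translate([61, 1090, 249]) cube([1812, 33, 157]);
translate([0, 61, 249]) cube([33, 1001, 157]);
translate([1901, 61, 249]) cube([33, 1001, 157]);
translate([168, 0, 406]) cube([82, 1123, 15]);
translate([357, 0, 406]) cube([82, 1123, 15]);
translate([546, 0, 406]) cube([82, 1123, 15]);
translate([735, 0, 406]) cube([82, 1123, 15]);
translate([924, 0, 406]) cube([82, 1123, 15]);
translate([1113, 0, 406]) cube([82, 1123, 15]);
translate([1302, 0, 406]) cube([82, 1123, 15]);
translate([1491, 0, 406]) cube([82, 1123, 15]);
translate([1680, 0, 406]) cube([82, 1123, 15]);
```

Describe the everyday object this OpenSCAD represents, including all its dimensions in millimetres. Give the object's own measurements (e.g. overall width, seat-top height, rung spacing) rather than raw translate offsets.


A bed frame 1934 mm long (x) by 1123 mm wide (y). Four 61×61 mm corner posts, 443 mm tall, at the corners of the footprint. Four rails of 33 mm thickness and 157 mm height run between adjacent posts with their undersides at z = 249 mm, their outer faces flush with the outside of the frame (the two x-running rails run between the posts' inner faces; the two y-running rails run between the posts' inner faces). 9 slats, each 82 mm wide (x) and 15 mm thick, lie across the top of the two x-running rails, running the full 1123 mm width of the frame in y; along x they sit between the end posts with a 107 mm gap after the −x posts and between neighbouring slats, leaving 111 mm before the +x posts.


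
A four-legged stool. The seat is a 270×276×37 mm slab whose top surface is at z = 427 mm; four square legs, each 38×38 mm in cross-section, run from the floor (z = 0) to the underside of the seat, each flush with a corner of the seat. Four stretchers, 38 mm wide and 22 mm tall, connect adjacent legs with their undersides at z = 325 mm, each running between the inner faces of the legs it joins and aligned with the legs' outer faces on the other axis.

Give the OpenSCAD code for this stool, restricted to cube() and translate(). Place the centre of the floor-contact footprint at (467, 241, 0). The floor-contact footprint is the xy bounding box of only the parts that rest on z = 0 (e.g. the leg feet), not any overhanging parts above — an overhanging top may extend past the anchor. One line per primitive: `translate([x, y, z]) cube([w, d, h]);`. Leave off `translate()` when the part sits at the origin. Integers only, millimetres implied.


translate([332, 103, 390]) cube([270, 276, 37]);
translate([332, 103, 0]) cube([38, 38, 390]);
translate([564, 103, 0]) cube([38, 38, 390]);
translate([332, 341, 0]) cube([38, 38, 390]);
translate([564, 341, 0]) cube([38, 38, 390]);
translate([370, 103, 325]) cube([194, 38, 22]);
translate([370, 341, 325]) cube([194, 38, 22]);
translate([332, 141, 325]) cube([38, 200, 22]);
translate([564, 141, 325]) cube([38, 200, 22]);


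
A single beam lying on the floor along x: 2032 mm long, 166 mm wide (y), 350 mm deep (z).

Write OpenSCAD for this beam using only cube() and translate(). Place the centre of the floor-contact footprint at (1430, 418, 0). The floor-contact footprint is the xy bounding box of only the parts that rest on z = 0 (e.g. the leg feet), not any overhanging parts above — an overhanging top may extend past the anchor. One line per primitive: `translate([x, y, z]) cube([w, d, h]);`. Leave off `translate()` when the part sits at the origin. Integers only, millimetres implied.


translate([414, 335, 0]) cube([2032, 166, 350]);


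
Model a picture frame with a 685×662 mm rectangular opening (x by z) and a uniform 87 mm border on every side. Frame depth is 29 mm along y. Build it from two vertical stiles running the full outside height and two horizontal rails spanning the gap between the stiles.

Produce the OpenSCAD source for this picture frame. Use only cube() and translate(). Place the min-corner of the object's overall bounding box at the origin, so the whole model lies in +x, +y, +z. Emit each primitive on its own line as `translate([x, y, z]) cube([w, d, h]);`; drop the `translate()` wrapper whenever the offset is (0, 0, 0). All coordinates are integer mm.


cube([87, 29, 836]);
translate([772, 0, 0]) cube([87, 29, 836]);
translate([87, 0, 0]) cube([685, 29, 87]);
translate([87, 0, 749]) cube([685, 29, 87]);


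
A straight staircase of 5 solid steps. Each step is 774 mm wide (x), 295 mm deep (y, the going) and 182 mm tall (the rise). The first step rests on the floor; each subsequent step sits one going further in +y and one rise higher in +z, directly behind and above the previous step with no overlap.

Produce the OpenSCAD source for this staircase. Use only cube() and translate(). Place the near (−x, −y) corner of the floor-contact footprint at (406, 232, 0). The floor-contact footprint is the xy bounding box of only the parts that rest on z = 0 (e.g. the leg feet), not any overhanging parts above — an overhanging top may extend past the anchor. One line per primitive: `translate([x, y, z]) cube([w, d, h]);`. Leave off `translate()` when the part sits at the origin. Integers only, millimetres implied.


translate([406, 232, 0]) cube([774, 295, 182]);
translate([406, 527, 182]) cube([774, 295, 182]);
translate([406, 822, 364]) cube([774, 295, 182]);
translate([406, 1117, 546]) cube([774, 295, 182]);
translate([406, 1412, 728]) cube([774, 295, 182]);


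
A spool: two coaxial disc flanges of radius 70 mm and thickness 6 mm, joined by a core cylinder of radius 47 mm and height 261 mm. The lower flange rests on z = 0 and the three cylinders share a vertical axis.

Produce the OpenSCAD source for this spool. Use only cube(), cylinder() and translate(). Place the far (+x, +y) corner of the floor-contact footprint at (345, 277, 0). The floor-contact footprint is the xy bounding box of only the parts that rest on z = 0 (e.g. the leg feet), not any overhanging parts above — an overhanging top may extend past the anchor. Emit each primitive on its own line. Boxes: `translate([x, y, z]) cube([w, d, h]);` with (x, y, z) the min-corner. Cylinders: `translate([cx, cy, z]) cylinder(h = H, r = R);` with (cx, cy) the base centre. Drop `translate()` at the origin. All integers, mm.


translate([275, 207, 0]) cylinder(h = 6, r = 70);
translate([275, 207, 6]) cylinder(h = 261, r = 47);
translate([275, 207, 267]) cylinder(h = 6, r = 70);


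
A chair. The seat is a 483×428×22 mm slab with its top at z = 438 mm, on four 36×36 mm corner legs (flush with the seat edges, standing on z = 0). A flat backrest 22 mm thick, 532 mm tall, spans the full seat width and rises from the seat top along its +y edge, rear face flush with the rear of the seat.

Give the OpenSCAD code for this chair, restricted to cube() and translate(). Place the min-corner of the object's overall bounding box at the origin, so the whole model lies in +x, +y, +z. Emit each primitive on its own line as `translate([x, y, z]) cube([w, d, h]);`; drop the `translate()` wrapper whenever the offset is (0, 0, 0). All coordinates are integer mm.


translate([0, 0, 416]) cube([483, 428, 22]);
cube([36, 36, 416]);
translate([447, 0, 0]) cube([36, 36, 416]);
translate([0, 392, 0]) cube([36, 36, 416]);
translate([447, 392, 0]) cube([36, 36, 416]);
translate([0, 406, 438]) cube([483, 22, 532]);


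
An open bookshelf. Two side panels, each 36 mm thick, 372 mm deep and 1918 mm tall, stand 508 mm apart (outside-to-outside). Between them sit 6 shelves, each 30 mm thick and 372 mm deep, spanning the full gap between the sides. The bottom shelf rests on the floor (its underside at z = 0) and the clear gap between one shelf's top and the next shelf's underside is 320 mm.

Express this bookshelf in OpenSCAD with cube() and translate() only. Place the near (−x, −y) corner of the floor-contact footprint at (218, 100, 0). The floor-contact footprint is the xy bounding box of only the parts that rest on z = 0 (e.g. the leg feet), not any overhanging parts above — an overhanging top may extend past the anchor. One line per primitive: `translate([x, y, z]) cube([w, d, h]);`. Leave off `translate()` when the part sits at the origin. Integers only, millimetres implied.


translate([218, 100, 0]) cube([36, 372, 1918]);
translate([690, 100, 0]) cube([36, 372, 1918]);
translate([254, 100, 0]) cube([436, 372, 30]);
translate([254, 100, 350]) cube([436, 372, 30]);
translate([254, 100, 700]) cube([436, 372, 30]);
translate([254, 100, 1050]) cube([436, 372, 30]);
translate([254, 100, 1400]) cube([436, 372, 30]);
translate([254, 100, 1750]) cube([436, 372, 30]);


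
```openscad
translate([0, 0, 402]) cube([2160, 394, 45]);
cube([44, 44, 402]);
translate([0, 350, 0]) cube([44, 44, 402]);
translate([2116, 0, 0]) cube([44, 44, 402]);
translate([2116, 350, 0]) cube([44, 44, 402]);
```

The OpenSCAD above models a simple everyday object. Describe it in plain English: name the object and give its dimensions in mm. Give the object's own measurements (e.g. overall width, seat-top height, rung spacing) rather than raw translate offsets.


A bench: a 2160×394 mm seat slab, 45 mm thick, top at z = 447 mm, on four 44×44 mm square legs flush with the seat corners and standing on z = 0.


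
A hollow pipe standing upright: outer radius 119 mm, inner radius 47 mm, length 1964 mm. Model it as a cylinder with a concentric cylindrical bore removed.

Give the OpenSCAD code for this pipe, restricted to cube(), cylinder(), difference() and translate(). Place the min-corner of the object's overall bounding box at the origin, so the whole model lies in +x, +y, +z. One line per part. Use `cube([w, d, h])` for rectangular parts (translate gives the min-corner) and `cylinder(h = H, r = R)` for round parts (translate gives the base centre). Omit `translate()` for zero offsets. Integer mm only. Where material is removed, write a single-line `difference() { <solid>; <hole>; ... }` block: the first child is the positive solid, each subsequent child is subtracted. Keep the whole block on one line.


difference() { translate([119, 119, 0]) cylinder(h = 1964, r = 119); translate([119, 119, 0]) cylinder(h = 1964, r = 47); }
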